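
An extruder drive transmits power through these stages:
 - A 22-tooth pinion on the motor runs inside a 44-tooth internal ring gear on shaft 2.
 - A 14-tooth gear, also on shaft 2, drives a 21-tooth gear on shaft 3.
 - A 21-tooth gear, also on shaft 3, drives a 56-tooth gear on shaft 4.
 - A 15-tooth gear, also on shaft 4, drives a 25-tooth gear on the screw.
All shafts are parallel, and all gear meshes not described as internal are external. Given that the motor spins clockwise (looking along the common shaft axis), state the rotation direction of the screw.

counterclockwise

the motor → shaft 2: internal mesh, same direction → CW.
shaft 2 → shaft 3: external mesh, 1 reversal → CCW.
shaft 3 → shaft 4: external mesh, 1 reversal → CW.
shaft 4 → the screw: external mesh, 1 reversal → CCW.
3 reversals in total — an odd number — so the screw turns opposite to the motor.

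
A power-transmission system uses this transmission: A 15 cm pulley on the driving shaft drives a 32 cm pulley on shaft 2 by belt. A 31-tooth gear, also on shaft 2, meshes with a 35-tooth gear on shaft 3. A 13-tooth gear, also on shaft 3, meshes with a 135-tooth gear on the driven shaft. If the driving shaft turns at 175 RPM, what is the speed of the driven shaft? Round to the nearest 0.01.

belt 32/15 = 2.1333 → 175/2.1333 = 82.031 RPM
gear mesh 35/31 = 1.129 → 82.031/1.129 = 72.656 RPM
gear mesh 135/13 = 10.385 → 72.656/10.385 = 6.9965 RPM

7.00 RPM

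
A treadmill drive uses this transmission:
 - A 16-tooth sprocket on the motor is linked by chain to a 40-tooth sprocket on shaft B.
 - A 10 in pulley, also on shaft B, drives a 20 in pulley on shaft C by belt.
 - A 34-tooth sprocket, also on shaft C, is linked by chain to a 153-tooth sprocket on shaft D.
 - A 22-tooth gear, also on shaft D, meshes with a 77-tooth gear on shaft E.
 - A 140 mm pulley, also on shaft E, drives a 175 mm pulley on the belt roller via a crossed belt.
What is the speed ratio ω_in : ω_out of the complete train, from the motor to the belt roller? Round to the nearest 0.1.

Each stage contributes driven/driver: chain 40/16 = 2.5, belt 20/10 = 2, chain 153/34 = 4.5, gear mesh 77/22 = 3.5, belt 175/140 = 1.25.
Overall: 2.5 × 2 × 4.5 × 3.5 × 1.25 = 98.438.

98.4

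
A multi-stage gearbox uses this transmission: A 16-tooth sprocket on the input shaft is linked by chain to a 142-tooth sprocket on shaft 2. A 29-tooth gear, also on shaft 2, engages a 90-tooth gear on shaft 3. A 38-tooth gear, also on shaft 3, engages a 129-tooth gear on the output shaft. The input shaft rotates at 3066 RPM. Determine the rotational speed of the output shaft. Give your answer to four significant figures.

Chain: ratio = 142/16 = 8.875, so shaft 2 turns at 3066 / 8.875 = 345.46 RPM.
Gear mesh: ratio = 90/29 = 3.1034, so shaft 3 turns at 345.46 / 3.1034 = 111.32 RPM.
Gear mesh: ratio = 129/38 = 3.3947, so the output shaft turns at 111.32 / 3.3947 = 32.791 RPM.

32.79 RPM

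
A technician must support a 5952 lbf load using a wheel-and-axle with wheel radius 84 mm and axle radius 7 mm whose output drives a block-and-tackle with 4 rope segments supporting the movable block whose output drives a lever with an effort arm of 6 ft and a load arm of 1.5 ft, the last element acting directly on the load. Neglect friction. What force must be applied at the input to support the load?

Wheel-and-axle MA = R/r = 84/7 = 12.
Block-and-tackle MA = number of supporting rope parts = 4.
Lever MA = effort arm / load arm = 6/1.5 = 4.
Combined ideal MA = 12 × 4 × 4 = 192.
Effort = load / MA = 5952 / 192 = 31 lbf.

31 lbf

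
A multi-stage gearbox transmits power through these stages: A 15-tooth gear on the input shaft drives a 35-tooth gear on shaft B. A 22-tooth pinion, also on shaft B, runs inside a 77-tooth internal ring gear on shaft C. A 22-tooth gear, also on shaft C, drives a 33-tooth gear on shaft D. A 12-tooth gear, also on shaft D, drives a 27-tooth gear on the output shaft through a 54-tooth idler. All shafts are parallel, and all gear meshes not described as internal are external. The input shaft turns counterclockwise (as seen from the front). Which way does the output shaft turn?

counterclockwise

the input shaft → shaft B: external mesh, 1 reversal → CW.
shaft B → shaft C: internal mesh, same direction → CW.
shaft C → shaft D: external mesh, 1 reversal → CCW.
shaft D → the output shaft: driver → idler → driven is 2 external meshes, 2 reversals → CCW.
4 reversals in total — an even number — so the output shaft turns the same way as the input shaft.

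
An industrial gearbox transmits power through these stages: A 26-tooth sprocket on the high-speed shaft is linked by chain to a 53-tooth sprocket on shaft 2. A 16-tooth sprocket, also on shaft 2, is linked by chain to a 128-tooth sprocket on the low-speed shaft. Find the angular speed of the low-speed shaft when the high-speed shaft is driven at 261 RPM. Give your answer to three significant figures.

Chain: ratio = 53/26 = 2.0385, so shaft 2 turns at 261 / 2.0385 = 128.04 RPM.
Chain: ratio = 128/16 = 8, so the low-speed shaft turns at 128.04 / 8 = 16.005 RPM.

16.0 RPM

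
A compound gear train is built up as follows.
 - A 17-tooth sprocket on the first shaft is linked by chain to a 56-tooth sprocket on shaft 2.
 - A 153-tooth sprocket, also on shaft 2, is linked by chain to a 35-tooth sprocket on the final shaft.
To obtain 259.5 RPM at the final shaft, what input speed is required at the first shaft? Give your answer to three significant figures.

196 RPM

Overall ratio R = 3.2941 × 0.22876 = 0.75356.
Required input speed = output speed × R = 259.5 × 0.75356 = 195.55 RPM.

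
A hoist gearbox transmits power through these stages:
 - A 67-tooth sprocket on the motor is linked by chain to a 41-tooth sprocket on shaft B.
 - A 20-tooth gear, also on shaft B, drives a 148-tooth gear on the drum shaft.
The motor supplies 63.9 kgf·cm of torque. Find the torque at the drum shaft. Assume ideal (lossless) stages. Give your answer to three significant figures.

chain 41/67 = 0.61194 → τ = 63.9·0.61194 = 39.103 kgf·cm
gear mesh 148/20 = 7.4 → τ = 39.103·7.4 = 289.36 kgf·cm

289 kgf·cm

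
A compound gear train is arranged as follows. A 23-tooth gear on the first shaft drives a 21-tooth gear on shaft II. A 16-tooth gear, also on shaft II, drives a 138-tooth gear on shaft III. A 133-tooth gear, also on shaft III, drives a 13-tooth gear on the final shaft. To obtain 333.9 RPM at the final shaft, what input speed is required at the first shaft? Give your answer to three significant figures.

257 RPM

Overall ratio R = 0.91304 × 8.625 × 0.097744 = 0.76974.
Required input speed = output speed × R = 333.9 × 0.76974 = 257.02 RPM.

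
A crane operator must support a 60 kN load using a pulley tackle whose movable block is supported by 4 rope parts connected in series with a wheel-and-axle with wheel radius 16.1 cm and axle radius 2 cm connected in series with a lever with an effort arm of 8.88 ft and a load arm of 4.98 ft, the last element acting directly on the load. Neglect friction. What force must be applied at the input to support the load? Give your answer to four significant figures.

1.045 kN

Block-and-tackle MA = number of supporting rope parts = 4.
Wheel-and-axle MA = R/r = 16.1/2 = 8.05.
Lever MA = effort arm / load arm = 8.88/4.98 = 1.7831.
Combined ideal MA = 4 × 8.05 × 1.7831 = 57.417.
Effort = load / MA = 60 / 57.417 = 1.045 kN.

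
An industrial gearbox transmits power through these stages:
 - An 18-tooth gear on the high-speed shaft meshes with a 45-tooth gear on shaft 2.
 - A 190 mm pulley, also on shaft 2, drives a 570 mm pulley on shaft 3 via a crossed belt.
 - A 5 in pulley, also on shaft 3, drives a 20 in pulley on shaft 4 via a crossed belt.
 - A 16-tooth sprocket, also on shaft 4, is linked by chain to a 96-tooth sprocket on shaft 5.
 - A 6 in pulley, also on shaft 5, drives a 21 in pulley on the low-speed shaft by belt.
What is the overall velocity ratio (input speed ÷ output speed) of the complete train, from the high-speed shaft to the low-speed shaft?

Each stage contributes driven/driver: gear mesh 45/18 = 2.5, belt 570/190 = 3, belt 20/5 = 4, chain 96/16 = 6, belt 21/6 = 3.5.
Overall: 2.5 × 3 × 4 × 6 × 3.5 = 630.

630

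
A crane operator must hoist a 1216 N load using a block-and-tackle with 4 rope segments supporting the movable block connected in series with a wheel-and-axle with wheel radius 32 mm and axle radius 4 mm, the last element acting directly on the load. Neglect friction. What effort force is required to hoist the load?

38 N

Block-and-tackle MA = number of supporting rope parts = 4.
Wheel-and-axle MA = R/r = 32/4 = 8.
Combined ideal MA = 4 × 8 = 32.
Effort = load / MA = 1216 / 32 = 38 N.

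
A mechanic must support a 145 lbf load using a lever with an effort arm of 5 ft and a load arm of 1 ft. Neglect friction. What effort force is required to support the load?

Lever MA = effort arm / load arm = 5/1 = 5.
Effort = load / MA = 145 / 5 = 29 lbf.

29 lbf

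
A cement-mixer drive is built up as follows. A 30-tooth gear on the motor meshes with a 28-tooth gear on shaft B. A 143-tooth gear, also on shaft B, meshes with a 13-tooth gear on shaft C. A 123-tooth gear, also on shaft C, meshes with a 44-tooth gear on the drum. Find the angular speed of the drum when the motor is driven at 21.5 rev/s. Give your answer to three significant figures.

Gear mesh: ratio = 28/30 = 0.93333, so shaft B turns at 21.5 / 0.93333 = 23.036 rev/s.
Gear mesh: ratio = 13/143 = 0.090909, so shaft C turns at 23.036 / 0.090909 = 253.39 rev/s.
Gear mesh: ratio = 44/123 = 0.35772, so the drum turns at 253.39 / 0.35772 = 708.35 rev/s.

708 rev/s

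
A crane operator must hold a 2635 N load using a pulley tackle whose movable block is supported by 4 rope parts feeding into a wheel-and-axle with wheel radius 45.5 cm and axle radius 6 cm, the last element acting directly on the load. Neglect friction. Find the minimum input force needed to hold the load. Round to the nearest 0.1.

Block-and-tackle MA = number of supporting rope parts = 4.
Wheel-and-axle MA = R/r = 45.5/6 = 7.5833.
Combined ideal MA = 4 × 7.5833 = 30.333.
Effort = load / MA = 2635 / 30.333 = 86.868 N.

86.9 N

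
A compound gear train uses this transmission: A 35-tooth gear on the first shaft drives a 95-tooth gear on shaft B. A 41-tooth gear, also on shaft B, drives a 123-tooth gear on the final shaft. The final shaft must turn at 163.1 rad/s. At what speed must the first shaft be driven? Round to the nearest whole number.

Overall ratio R = 2.7143 × 3 = 8.1429.
Required input speed = output speed × R = 163.1 × 8.1429 = 1328.1 rad/s.

1328 rad/s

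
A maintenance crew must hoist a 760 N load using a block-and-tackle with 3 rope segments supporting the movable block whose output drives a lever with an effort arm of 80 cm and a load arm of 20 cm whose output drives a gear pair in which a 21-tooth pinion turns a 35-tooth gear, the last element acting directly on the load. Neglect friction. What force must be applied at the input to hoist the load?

38 N

Block-and-tackle MA = number of supporting rope parts = 3.
Lever MA = effort arm / load arm = 80/20 = 4.
Gear pair MA = 35/21 = 1.6667.
Combined ideal MA = 3 × 4 × 1.6667 = 20.
Effort = load / MA = 760 / 20 = 38 N.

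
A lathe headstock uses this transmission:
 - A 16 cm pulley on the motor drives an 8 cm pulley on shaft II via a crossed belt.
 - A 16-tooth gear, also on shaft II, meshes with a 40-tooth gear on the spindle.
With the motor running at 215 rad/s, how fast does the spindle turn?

172 rad/s

Belt: ratio = 8/16 = 0.5, so shaft II turns at 215 / 0.5 = 430 rad/s.
Gear mesh: ratio = 40/16 = 2.5, so the spindle turns at 430 / 2.5 = 172 rad/s.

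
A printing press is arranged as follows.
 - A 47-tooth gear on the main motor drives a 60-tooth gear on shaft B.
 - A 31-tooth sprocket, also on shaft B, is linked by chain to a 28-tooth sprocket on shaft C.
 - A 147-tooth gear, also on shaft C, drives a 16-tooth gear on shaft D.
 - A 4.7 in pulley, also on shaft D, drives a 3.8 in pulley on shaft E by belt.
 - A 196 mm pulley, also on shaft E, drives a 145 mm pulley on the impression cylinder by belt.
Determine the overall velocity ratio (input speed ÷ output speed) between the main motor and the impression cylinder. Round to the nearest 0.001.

Each stage contributes driven/driver: gear mesh 60/47 = 1.2766, chain 28/31 = 0.90323, gear mesh 16/147 = 0.10884, belt 3.8/4.7 = 0.80851, belt 145/196 = 0.7398.
Overall: 1.2766 × 0.90323 × 0.10884 × 0.80851 × 0.7398 = 0.075067.

0.075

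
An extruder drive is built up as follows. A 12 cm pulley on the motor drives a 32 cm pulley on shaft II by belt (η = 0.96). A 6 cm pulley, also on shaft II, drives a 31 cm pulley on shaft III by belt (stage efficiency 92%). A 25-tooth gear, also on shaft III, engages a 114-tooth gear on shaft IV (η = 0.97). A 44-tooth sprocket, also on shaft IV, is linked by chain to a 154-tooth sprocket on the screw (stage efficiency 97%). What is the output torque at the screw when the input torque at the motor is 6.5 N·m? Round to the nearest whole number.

1188 N·m

Belt: ratio = 32/12 = 2.6667; torque at shaft II = 6.5 × 2.6667 × 0.96 = 16.64 N·m.
Belt: ratio = 31/6 = 5.1667; torque at shaft III = 16.64 × 5.1667 × 0.92 = 79.095 N·m.
Gear mesh: ratio = 114/25 = 4.56; torque at shaft IV = 79.095 × 4.56 × 0.97 = 349.86 N·m.
Chain: ratio = 154/44 = 3.5; torque at the screw = 349.86 × 3.5 × 0.97 = 1187.8 N·m.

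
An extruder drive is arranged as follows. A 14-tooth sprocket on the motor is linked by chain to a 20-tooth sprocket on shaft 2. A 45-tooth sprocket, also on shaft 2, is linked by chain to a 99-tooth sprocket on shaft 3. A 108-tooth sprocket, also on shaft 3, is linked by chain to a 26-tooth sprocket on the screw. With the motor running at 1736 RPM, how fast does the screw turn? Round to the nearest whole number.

chain 20/14 = 1.4286 → 1736/1.4286 = 1215.2 RPM
chain 99/45 = 2.2 → 1215.2/2.2 = 552.36 RPM
chain 26/108 = 0.24074 → 552.36/0.24074 = 2294.4 RPM

2294 RPM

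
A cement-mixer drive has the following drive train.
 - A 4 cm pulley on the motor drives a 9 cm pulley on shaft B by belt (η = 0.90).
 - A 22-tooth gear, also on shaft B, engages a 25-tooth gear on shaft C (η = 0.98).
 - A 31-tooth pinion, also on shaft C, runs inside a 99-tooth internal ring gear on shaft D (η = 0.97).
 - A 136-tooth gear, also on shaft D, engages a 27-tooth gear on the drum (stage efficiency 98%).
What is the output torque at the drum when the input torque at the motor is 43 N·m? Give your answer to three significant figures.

After the belt (9/4): 43 × 2.25 × 0.90 = 87.075 N·m
After the gear mesh (25/22): 87.075 × 1.1364 × 0.98 = 96.97 N·m
After the internal gear (99/31): 96.97 × 3.1935 × 0.97 = 300.39 N·m
After the gear mesh (27/136): 300.39 × 0.19853 × 0.98 = 58.443 N·m

58.4 N·m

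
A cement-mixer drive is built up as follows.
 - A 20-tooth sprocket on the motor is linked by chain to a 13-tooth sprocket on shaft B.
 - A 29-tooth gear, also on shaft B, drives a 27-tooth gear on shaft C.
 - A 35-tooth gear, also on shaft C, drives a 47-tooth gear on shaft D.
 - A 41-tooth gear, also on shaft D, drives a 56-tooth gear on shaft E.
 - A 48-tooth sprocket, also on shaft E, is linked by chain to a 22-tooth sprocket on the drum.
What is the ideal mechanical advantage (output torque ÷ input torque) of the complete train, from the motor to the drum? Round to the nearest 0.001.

Each stage contributes driven/driver: chain 13/20 = 0.65, gear mesh 27/29 = 0.93103, gear mesh 47/35 = 1.3429, gear mesh 56/41 = 1.3659, chain 22/48 = 0.45833.
Overall: 0.65 × 0.93103 × 1.3429 × 1.3659 × 0.45833 = 0.50874.

0.509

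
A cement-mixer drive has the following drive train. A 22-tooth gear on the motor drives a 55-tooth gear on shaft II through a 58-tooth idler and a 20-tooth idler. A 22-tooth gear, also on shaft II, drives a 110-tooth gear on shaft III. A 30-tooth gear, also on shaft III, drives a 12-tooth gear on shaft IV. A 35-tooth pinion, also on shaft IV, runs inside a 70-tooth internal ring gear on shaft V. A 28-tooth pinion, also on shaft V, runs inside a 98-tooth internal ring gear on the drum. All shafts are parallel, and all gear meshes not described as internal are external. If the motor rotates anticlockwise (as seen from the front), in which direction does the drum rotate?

the motor → shaft II: driver → idler → idler → driven is 3 external meshes, 3 reversals → CW.
shaft II → shaft III: external mesh, 1 reversal → CCW.
shaft III → shaft IV: external mesh, 1 reversal → CW.
shaft IV → shaft V: internal mesh, same direction → CW.
shaft V → the drum: internal mesh, same direction → CW.
5 reversals in total — an odd number — so the drum turns opposite to the motor.

clockwise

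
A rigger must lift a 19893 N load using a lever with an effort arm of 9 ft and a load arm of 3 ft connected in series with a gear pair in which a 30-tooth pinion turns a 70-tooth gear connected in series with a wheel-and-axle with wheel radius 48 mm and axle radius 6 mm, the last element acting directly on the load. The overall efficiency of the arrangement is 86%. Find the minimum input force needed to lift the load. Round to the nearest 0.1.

Lever MA = effort arm / load arm = 9/3 = 3.
Gear pair MA = 70/30 = 2.3333.
Wheel-and-axle MA = R/r = 48/6 = 8.
Combined ideal MA = 3 × 2.3333 × 8 = 56.
Actual MA = 56 × 0.86 = 48.16.
Effort = load / actual MA = 19893 / 48.16 = 413.06 N.

413.1 N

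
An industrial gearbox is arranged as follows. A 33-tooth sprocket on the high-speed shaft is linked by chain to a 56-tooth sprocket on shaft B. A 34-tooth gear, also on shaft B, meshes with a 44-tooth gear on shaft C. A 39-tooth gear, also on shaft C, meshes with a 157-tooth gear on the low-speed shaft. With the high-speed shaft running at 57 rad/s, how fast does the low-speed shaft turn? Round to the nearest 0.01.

6.45 rad/s

Chain: ratio = 56/33 = 1.697, so shaft B turns at 57 / 1.697 = 33.589 rad/s.
Gear mesh: ratio = 44/34 = 1.2941, so shaft C turns at 33.589 / 1.2941 = 25.955 rad/s.
Gear mesh: ratio = 157/39 = 4.0256, so the low-speed shaft turns at 25.955 / 4.0256 = 6.4475 rad/s.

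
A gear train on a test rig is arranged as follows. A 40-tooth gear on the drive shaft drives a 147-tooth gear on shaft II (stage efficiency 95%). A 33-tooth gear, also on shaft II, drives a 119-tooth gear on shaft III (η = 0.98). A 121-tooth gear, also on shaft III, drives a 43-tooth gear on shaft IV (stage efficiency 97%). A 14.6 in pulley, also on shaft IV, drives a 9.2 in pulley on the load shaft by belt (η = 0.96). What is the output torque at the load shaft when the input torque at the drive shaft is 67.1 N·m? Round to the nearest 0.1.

172.6 N·m

Gear mesh: ratio = 147/40 = 3.675; torque at shaft II = 67.1 × 3.675 × 0.95 = 234.26 N·m.
Gear mesh: ratio = 119/33 = 3.6061; torque at shaft III = 234.26 × 3.6061 × 0.98 = 827.87 N·m.
Gear mesh: ratio = 43/121 = 0.35537; torque at shaft IV = 827.87 × 0.35537 × 0.97 = 285.38 N·m.
Belt: ratio = 9.2/14.6 = 0.63014; torque at the load shaft = 285.38 × 0.63014 × 0.96 = 172.63 N·m.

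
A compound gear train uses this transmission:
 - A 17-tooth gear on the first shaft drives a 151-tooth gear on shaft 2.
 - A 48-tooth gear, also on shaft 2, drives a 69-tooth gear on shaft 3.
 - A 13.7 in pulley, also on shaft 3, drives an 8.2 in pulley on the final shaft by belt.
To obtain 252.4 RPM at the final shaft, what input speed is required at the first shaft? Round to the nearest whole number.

1929 RPM

Overall ratio R = 8.8824 × 1.4375 × 0.59854 = 7.6424.
Required input speed = output speed × R = 252.4 × 7.6424 = 1928.9 RPM.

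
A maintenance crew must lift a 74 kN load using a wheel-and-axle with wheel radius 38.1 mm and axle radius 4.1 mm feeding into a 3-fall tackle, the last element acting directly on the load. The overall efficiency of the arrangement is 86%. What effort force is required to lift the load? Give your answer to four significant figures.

3.087 kN

Wheel-and-axle MA = R/r = 38.1/4.1 = 9.2927.
Block-and-tackle MA = number of supporting rope parts = 3.
Combined ideal MA = 9.2927 × 3 = 27.878.
Actual MA = 27.878 × 0.86 = 23.975.
Effort = load / actual MA = 74 / 23.975 = 3.0865 kN.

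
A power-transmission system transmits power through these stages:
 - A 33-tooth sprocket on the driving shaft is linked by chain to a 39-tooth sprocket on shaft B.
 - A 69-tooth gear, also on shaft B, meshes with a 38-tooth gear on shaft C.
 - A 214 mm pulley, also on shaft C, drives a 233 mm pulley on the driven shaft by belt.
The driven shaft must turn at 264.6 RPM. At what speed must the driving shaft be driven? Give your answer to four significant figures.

187.5 RPM

Overall ratio R = 1.1818 × 0.55072 × 1.0888 = 0.70864.
Required input speed = output speed × R = 264.6 × 0.70864 = 187.51 RPM.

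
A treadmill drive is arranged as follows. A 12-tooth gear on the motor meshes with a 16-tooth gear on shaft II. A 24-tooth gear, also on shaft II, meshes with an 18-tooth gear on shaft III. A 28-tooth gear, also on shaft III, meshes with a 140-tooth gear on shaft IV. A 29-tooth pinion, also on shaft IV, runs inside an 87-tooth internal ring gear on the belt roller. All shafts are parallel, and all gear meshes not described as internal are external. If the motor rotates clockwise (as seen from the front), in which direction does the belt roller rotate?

the motor → shaft II: external mesh, 1 reversal → CCW.
shaft II → shaft III: external mesh, 1 reversal → CW.
shaft III → shaft IV: external mesh, 1 reversal → CCW.
shaft IV → the belt roller: internal mesh, same direction → CCW.
3 reversals in total — an odd number — so the belt roller turns opposite to the motor.

anticlockwise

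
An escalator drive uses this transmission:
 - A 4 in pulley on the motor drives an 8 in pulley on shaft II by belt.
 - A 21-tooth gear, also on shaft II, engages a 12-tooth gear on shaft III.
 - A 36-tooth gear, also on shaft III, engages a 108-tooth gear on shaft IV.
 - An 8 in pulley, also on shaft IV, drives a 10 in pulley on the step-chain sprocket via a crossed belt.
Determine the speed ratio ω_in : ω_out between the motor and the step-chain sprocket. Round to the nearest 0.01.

Each stage contributes driven/driver: belt 8/4 = 2, gear mesh 12/21 = 0.57143, gear mesh 108/36 = 3, belt 10/8 = 1.25.
Overall: 2 × 0.57143 × 3 × 1.25 = 4.2857.

4.29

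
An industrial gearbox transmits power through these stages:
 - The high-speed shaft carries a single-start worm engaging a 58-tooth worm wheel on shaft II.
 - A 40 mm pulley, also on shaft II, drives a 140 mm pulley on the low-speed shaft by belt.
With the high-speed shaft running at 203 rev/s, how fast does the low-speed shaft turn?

1 rev/s

the high-speed shaft → shaft II (worm, 58/1): 203 ÷ 58 = 3.5 rev/s
shaft II → the low-speed shaft (belt, 140/40): 3.5 ÷ 3.5 = 1 rev/s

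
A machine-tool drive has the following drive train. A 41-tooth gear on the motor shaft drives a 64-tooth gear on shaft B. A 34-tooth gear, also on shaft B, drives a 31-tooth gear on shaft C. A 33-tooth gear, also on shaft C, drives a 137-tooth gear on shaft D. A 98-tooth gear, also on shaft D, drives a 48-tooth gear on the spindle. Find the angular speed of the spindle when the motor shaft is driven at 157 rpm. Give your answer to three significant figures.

gear mesh 64/41 = 1.561 → 157/1.561 = 100.58 rpm
gear mesh 31/34 = 0.91176 → 100.58/0.91176 = 110.31 rpm
gear mesh 137/33 = 4.1515 → 110.31/4.1515 = 26.571 rpm
gear mesh 48/98 = 0.4898 → 26.571/0.4898 = 54.25 rpm

54.2 rpm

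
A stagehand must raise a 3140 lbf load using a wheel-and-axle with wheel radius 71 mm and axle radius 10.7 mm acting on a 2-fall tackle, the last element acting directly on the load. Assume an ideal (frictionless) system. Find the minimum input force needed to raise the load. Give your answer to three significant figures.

237 lbf

Wheel-and-axle MA = R/r = 71/10.7 = 6.6355.
Block-and-tackle MA = number of supporting rope parts = 2.
Combined ideal MA = 6.6355 × 2 = 13.271.
Effort = load / MA = 3140 / 13.271 = 236.61 lbf.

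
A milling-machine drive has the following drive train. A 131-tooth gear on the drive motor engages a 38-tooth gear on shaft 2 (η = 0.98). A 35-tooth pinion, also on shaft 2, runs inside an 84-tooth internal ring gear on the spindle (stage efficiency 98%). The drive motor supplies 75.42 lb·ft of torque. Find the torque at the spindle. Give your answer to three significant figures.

gear mesh 38/131 = 0.29008 → τ = 75.42·0.29008·0.98 = 21.44 lb·ft
internal gear 84/35 = 2.4 → τ = 21.44·2.4·0.98 = 50.427 lb·ft

50.4 lb·ft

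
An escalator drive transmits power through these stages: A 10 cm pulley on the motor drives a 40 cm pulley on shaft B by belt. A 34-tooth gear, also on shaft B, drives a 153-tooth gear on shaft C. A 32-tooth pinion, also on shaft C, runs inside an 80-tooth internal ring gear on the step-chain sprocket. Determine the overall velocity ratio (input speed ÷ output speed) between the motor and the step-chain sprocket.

Each stage contributes driven/driver: belt 40/10 = 4, gear mesh 153/34 = 4.5, internal gear 80/32 = 2.5.
Overall: 4 × 4.5 × 2.5 = 45.

45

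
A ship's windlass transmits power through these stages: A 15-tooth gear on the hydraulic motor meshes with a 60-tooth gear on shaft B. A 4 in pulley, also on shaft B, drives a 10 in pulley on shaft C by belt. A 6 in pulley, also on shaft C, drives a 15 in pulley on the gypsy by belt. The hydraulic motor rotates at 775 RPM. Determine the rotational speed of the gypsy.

31 RPM

the hydraulic motor → shaft B (gear mesh, 60/15): 775 ÷ 4 = 193.75 RPM
shaft B → shaft C (belt, 10/4): 193.75 ÷ 2.5 = 77.5 RPM
shaft C → the gypsy (belt, 15/6): 77.5 ÷ 2.5 = 31 RPM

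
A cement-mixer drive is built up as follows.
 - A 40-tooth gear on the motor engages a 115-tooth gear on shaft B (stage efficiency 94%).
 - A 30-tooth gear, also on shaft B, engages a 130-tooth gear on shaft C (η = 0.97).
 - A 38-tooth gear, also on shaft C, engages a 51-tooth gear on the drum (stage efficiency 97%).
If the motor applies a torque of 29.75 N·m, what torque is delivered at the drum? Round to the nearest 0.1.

After the gear mesh (115/40): 29.75 × 2.875 × 0.94 = 80.399 N·m
After the gear mesh (130/30): 80.399 × 4.3333 × 0.97 = 337.95 N·m
After the gear mesh (51/38): 337.95 × 1.3421 × 0.97 = 439.95 N·m

440.0 N·m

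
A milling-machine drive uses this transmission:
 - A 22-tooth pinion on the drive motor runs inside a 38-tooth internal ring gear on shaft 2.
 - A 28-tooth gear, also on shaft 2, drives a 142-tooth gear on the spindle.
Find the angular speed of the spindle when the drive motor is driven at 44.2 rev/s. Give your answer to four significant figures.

internal gear 38/22 = 1.7273 → 44.2/1.7273 = 25.589 rev/s
gear mesh 142/28 = 5.0714 → 25.589/5.0714 = 5.0458 rev/s

5.046 rev/s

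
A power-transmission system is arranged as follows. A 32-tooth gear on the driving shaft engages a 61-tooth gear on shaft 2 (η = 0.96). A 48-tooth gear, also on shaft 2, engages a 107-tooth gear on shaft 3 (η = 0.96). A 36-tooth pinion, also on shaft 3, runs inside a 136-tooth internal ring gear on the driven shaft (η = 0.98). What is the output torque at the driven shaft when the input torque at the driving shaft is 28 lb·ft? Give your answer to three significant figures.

406 lb·ft

After the gear mesh (61/32): 28 × 1.9062 × 0.96 = 51.24 lb·ft
After the gear mesh (107/48): 51.24 × 2.2292 × 0.96 = 109.65 lb·ft
After the internal gear (136/36): 109.65 × 3.7778 × 0.98 = 405.96 lb·ft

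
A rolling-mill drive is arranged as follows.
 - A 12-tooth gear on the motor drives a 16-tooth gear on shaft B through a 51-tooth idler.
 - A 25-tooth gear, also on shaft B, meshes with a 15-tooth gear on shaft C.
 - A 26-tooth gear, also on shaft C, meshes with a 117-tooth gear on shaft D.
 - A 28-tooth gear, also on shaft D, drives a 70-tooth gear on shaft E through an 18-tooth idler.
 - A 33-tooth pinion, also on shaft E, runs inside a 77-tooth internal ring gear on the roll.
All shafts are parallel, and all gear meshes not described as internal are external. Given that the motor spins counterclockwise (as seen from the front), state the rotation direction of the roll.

counterclockwise

the motor → shaft B: driver → idler → driven is 2 external meshes, 2 reversals → CCW.
shaft B → shaft C: external mesh, 1 reversal → CW.
shaft C → shaft D: external mesh, 1 reversal → CCW.
shaft D → shaft E: driver → idler → driven is 2 external meshes, 2 reversals → CCW.
shaft E → the roll: internal mesh, same direction → CCW.
6 reversals in total — an even number — so the roll turns the same way as the motor.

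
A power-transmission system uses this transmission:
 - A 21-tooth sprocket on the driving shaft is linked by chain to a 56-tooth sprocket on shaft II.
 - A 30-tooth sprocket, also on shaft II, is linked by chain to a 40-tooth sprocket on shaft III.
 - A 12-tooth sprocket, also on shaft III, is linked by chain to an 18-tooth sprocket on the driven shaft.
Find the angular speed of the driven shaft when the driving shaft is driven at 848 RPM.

Chain: ratio = 56/21 = 2.6667, so shaft II turns at 848 / 2.6667 = 318 RPM.
Chain: ratio = 40/30 = 1.3333, so shaft III turns at 318 / 1.3333 = 238.5 RPM.
Chain: ratio = 18/12 = 1.5, so the driven shaft turns at 238.5 / 1.5 = 159 RPM.

159 RPM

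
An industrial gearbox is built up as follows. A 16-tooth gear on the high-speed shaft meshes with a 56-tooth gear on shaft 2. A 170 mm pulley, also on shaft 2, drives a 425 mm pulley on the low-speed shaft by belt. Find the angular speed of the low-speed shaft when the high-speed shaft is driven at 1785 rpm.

204 rpm

gear mesh 56/16 = 3.5 → 1785/3.5 = 510 rpm
belt 425/170 = 2.5 → 510/2.5 = 204 rpm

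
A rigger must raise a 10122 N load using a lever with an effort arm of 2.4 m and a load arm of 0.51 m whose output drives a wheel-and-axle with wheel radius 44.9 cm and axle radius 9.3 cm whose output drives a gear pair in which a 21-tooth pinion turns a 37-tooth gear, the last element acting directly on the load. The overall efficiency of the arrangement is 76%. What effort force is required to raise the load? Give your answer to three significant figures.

Lever MA = effort arm / load arm = 2.4/0.51 = 4.7059.
Wheel-and-axle MA = R/r = 44.9/9.3 = 4.828.
Gear pair MA = 37/21 = 1.7619.
Combined ideal MA = 4.7059 × 4.828 × 1.7619 = 40.03.
Actual MA = 40.03 × 0.76 = 30.423.
Effort = load / actual MA = 10122 / 30.423 = 332.71 N.

333 N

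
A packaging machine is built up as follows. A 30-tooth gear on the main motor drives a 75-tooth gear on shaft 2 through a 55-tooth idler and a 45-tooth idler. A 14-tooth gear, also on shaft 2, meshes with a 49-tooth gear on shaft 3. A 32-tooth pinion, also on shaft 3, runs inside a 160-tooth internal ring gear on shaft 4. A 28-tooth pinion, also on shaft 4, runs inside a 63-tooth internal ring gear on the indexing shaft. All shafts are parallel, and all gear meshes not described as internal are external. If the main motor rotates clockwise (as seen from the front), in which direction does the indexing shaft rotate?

the main motor → shaft 2: driver → idler → idler → driven is 3 external meshes, 3 reversals → CCW.
shaft 2 → shaft 3: external mesh, 1 reversal → CW.
shaft 3 → shaft 4: internal mesh, same direction → CW.
shaft 4 → the indexing shaft: internal mesh, same direction → CW.
4 reversals in total — an even number — so the indexing shaft turns the same way as the main motor.

clockwise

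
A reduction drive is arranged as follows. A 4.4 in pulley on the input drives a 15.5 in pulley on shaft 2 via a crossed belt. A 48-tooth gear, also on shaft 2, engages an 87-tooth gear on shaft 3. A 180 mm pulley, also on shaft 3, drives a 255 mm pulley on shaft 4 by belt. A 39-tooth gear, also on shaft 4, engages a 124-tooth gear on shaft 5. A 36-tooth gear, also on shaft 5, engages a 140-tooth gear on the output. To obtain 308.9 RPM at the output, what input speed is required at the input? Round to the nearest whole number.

34548 RPM

Overall ratio R = 3.5227 × 1.8125 × 1.4167 × 3.1795 × 3.8889 = 111.84.
Required input speed = output speed × R = 308.9 × 111.84 = 34548 RPM.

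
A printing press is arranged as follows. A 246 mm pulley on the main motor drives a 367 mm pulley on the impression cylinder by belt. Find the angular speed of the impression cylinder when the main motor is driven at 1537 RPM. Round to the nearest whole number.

the main motor → the impression cylinder (belt, 367/246): 1537 ÷ 1.4919 = 1030.3 RPM

1030 RPM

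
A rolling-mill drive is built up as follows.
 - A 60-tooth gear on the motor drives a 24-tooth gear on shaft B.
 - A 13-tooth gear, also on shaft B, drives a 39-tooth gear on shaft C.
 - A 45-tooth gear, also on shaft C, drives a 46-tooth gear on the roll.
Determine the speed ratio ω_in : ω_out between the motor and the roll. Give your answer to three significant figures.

Each stage contributes driven/driver: gear mesh 24/60 = 0.4, gear mesh 39/13 = 3, gear mesh 46/45 = 1.0222.
Overall: 0.4 × 3 × 1.0222 = 1.2267.

1.23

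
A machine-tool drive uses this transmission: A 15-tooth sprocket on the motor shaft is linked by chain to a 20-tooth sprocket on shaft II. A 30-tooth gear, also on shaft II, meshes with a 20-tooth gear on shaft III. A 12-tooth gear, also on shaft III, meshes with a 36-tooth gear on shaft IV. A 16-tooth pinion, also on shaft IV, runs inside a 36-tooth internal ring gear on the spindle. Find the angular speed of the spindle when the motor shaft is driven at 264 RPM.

44 RPM

chain 20/15 = 1.3333 → 264/1.3333 = 198 RPM
gear mesh 20/30 = 0.66667 → 198/0.66667 = 297 RPM
gear mesh 36/12 = 3 → 297/3 = 99 RPM
internal gear 36/16 = 2.25 → 99/2.25 = 44 RPM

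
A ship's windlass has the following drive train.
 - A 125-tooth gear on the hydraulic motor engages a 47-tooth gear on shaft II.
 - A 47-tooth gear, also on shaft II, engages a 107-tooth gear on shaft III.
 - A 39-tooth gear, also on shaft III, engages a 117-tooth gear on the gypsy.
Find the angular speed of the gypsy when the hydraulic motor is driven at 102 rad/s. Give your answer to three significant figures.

39.7 rad/s

Gear mesh: ratio = 47/125 = 0.376, so shaft II turns at 102 / 0.376 = 271.28 rad/s.
Gear mesh: ratio = 107/47 = 2.2766, so shaft III turns at 271.28 / 2.2766 = 119.16 rad/s.
Gear mesh: ratio = 117/39 = 3, so the gypsy turns at 119.16 / 3 = 39.72 rad/s.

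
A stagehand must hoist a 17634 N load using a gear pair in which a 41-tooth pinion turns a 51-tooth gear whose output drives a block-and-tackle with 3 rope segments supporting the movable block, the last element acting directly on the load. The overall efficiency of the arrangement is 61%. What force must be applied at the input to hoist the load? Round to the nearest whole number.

7747 N

Gear pair MA = 51/41 = 1.2439.
Block-and-tackle MA = number of supporting rope parts = 3.
Combined ideal MA = 1.2439 × 3 = 3.7317.
Actual MA = 3.7317 × 0.61 = 2.2763.
Effort = load / actual MA = 17634 / 2.2763 = 7746.6 N.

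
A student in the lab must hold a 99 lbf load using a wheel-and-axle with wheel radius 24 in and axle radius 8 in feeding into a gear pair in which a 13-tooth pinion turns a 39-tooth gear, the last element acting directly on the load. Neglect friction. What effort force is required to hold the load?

Wheel-and-axle MA = R/r = 24/8 = 3.
Gear pair MA = 39/13 = 3.
Combined ideal MA = 3 × 3 = 9.
Effort = load / MA = 99 / 9 = 11 lbf.

11 lbf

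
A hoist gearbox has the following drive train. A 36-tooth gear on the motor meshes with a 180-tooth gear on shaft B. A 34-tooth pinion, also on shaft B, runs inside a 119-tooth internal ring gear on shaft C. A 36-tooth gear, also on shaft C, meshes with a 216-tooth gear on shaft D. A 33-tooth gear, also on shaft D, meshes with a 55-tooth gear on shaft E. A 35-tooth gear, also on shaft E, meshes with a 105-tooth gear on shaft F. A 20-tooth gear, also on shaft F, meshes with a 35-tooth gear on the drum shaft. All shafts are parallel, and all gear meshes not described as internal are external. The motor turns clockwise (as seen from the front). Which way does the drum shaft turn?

the motor → shaft B: external mesh, 1 reversal → CCW.
shaft B → shaft C: internal mesh, same direction → CCW.
shaft C → shaft D: external mesh, 1 reversal → CW.
shaft D → shaft E: external mesh, 1 reversal → CCW.
shaft E → shaft F: external mesh, 1 reversal → CW.
shaft F → the drum shaft: external mesh, 1 reversal → CCW.
5 reversals in total — an odd number — so the drum shaft turns opposite to the motor.

counterclockwise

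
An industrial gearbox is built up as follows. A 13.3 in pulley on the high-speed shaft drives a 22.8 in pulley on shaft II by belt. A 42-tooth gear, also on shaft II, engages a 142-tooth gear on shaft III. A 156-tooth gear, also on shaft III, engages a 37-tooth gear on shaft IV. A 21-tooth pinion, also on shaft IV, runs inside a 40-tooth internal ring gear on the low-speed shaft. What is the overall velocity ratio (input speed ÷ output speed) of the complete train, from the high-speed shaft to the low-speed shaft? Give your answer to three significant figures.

2.62

Each stage contributes driven/driver: belt 22.8/13.3 = 1.7143, gear mesh 142/42 = 3.381, gear mesh 37/156 = 0.23718, internal gear 40/21 = 1.9048.
Overall: 1.7143 × 3.381 × 0.23718 × 1.9048 = 2.6184.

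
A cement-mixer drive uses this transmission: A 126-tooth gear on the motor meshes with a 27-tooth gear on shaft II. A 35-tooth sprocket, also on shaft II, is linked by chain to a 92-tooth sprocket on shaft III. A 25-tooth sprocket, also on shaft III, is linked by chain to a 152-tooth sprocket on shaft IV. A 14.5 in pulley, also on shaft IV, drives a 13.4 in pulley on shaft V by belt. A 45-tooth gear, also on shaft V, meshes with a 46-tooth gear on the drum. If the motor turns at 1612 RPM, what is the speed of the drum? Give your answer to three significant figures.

498 RPM

gear mesh 27/126 = 0.21429 → 1612/0.21429 = 7522.7 RPM
chain 92/35 = 2.6286 → 7522.7/2.6286 = 2861.9 RPM
chain 152/25 = 6.08 → 2861.9/6.08 = 470.7 RPM
belt 13.4/14.5 = 0.92414 → 470.7/0.92414 = 509.34 RPM
gear mesh 46/45 = 1.0222 → 509.34/1.0222 = 498.27 RPM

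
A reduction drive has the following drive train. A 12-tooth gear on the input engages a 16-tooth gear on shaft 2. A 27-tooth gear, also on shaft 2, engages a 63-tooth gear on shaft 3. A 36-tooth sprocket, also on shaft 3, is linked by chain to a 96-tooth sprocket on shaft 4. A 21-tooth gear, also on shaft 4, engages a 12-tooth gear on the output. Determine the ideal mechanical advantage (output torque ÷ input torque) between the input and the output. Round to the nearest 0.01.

4.74

Each stage contributes driven/driver: gear mesh 16/12 = 1.3333, gear mesh 63/27 = 2.3333, chain 96/36 = 2.6667, gear mesh 12/21 = 0.57143.
Overall: 1.3333 × 2.3333 × 2.6667 × 0.57143 = 4.7407.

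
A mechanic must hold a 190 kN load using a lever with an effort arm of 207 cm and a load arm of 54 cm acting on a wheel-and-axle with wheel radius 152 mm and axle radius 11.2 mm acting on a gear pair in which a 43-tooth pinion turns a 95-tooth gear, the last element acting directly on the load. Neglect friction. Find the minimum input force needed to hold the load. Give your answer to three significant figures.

Lever MA = effort arm / load arm = 207/54 = 3.8333.
Wheel-and-axle MA = R/r = 152/11.2 = 13.571.
Gear pair MA = 95/43 = 2.2093.
Combined ideal MA = 3.8333 × 13.571 × 2.2093 = 114.94.
Effort = load / MA = 190 / 114.94 = 1.6531 kN.

1.65 kN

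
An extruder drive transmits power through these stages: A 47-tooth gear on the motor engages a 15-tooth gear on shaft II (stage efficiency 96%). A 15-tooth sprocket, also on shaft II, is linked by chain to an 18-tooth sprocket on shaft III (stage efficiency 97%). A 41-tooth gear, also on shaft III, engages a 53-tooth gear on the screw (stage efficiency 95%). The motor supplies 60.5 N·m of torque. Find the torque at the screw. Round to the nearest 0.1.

26.5 N·m

Gear mesh: ratio = 15/47 = 0.31915; torque at shaft II = 60.5 × 0.31915 × 0.96 = 18.536 N·m.
Chain: ratio = 18/15 = 1.2; torque at shaft III = 18.536 × 1.2 × 0.97 = 21.576 N·m.
Gear mesh: ratio = 53/41 = 1.2927; torque at the screw = 21.576 × 1.2927 × 0.95 = 26.497 N·m.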